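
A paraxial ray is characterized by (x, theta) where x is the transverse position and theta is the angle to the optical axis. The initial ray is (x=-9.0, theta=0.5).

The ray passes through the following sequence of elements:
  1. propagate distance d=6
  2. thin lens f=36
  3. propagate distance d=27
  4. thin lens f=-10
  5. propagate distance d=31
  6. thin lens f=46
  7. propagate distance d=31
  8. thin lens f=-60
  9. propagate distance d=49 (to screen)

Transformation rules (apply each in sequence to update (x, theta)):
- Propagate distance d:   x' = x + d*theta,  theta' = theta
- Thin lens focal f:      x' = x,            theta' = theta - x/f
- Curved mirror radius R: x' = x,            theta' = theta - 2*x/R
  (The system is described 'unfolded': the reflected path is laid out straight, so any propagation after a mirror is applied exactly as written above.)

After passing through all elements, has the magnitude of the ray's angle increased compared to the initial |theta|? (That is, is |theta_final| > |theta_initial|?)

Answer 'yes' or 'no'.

Answer: yes

Derivation:
Initial: x=-9.0000 theta=0.5000
After 1 (propagate distance d=6): x=-6.0000 theta=0.5000
After 2 (thin lens f=36): x=-6.0000 theta=2/3 (≈0.6667)
After 3 (propagate distance d=27): x=12.0000 theta=2/3 (≈0.6667)
After 4 (thin lens f=-10): x=12.0000 theta=28/15 (≈1.8667)
After 5 (propagate distance d=31): x=1048/15 (≈69.8667) theta=28/15 (≈1.8667)
After 6 (thin lens f=46): x=1048/15 (≈69.8667) theta=8/23 (≈0.3478)
After 7 (propagate distance d=31): x=27824/345 (≈80.6493) theta=8/23 (≈0.3478)
After 8 (thin lens f=-60): x=27824/345 (≈80.6493) theta=8756/5175 (≈1.6920)
After 9 (propagate distance d=49 (to screen)): x=846404/5175 (≈163.5563) theta=8756/5175 (≈1.6920)
|theta_initial|=0.5000 |theta_final|=8756/5175 (≈1.6920) -> increased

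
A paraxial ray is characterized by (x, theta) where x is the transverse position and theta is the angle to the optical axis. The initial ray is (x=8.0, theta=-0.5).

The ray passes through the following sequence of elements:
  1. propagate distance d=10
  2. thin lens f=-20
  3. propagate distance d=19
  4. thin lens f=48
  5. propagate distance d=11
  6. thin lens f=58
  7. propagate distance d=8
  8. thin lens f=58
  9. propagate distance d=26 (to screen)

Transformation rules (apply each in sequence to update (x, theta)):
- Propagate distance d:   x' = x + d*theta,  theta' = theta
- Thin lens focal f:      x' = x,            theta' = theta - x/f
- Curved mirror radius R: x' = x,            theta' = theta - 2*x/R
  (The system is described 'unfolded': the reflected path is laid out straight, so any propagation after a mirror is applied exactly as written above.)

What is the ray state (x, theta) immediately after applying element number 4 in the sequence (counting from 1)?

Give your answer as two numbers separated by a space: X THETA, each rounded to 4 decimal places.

Initial: x=8.0000 theta=-0.5000
After 1 (propagate distance d=10): x=3.0000 theta=-0.5000
After 2 (thin lens f=-20): x=3.0000 theta=-0.3500
After 3 (propagate distance d=19): x=-3.6500 theta=-0.3500
After 4 (thin lens f=48): x=-3.6500 theta=-263/960 (≈-0.2740)
Rounded to 4 decimal places: x = -3.6500, theta = -0.2740

Answer: -3.6500 -0.2740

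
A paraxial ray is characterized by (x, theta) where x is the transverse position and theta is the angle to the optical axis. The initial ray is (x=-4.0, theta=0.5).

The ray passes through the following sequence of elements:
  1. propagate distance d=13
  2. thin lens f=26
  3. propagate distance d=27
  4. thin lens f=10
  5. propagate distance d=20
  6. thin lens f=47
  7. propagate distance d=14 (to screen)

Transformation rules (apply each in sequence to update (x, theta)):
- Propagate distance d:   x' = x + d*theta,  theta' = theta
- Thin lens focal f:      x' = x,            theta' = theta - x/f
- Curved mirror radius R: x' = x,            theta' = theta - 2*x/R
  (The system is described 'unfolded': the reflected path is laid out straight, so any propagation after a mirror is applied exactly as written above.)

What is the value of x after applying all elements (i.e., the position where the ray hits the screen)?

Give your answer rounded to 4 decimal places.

Initial: x=-4.0000 theta=0.5000
After 1 (propagate distance d=13): x=2.5000 theta=0.5000
After 2 (thin lens f=26): x=2.5000 theta=21/52 (≈0.4038)
After 3 (propagate distance d=27): x=697/52 (≈13.4038) theta=21/52 (≈0.4038)
After 4 (thin lens f=10): x=697/52 (≈13.4038) theta=-487/520 (≈-0.9365)
After 5 (propagate distance d=20): x=-277/52 (≈-5.3269) theta=-487/520 (≈-0.9365)
After 6 (thin lens f=47): x=-277/52 (≈-5.3269) theta=-20119/24440 (≈-0.8232)
After 7 (propagate distance d=14 (to screen)): x=-51482/3055 (≈-16.8517) theta=-20119/24440 (≈-0.8232)
Rounded to 4 decimal places: x = -16.8517

Answer: -16.8517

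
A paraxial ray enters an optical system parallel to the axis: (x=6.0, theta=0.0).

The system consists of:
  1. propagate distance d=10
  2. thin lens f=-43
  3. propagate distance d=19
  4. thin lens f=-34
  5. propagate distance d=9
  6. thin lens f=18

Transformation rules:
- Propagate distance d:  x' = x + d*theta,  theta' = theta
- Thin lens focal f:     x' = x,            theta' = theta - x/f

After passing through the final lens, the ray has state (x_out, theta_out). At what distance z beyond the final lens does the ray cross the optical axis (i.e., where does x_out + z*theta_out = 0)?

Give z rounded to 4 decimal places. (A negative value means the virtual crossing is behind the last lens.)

Initial: x=6.0000 theta=0.0000
After 1 (propagate distance d=10): x=6.0000 theta=0.0000
After 2 (thin lens f=-43): x=6.0000 theta=6/43 (≈0.1395)
After 3 (propagate distance d=19): x=372/43 (≈8.6512) theta=6/43 (≈0.1395)
After 4 (thin lens f=-34): x=372/43 (≈8.6512) theta=288/731 (≈0.3940)
After 5 (propagate distance d=9): x=8916/731 (≈12.1970) theta=288/731 (≈0.3940)
After 6 (thin lens f=18): x=8916/731 (≈12.1970) theta=-622/2193 (≈-0.2836)
z_focus = -x_out/theta_out = -(8916/731)/(-622/2193) = 13374/311 ≈ 43.0032
Rounded to 4 decimal places: z = 43.0032

Answer: 43.0032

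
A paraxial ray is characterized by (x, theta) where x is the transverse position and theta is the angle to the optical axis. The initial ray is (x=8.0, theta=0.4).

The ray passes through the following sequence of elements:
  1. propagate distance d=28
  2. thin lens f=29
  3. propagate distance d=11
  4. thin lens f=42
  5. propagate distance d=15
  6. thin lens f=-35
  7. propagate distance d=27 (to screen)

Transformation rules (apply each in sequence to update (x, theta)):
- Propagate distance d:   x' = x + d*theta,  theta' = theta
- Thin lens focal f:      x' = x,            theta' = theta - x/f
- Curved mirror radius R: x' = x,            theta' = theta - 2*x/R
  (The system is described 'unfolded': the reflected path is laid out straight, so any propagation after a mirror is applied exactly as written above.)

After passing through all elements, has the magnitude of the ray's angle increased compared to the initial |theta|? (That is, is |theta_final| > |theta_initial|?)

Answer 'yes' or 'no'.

Answer: yes

Derivation:
Initial: x=8.0000 theta=0.4000
After 1 (propagate distance d=28): x=19.2000 theta=0.4000
After 2 (thin lens f=29): x=19.2000 theta=-38/145 (≈-0.2621)
After 3 (propagate distance d=11): x=2366/145 (≈16.3172) theta=-38/145 (≈-0.2621)
After 4 (thin lens f=42): x=2366/145 (≈16.3172) theta=-283/435 (≈-0.6506)
After 5 (propagate distance d=15): x=951/145 (≈6.5586) theta=-283/435 (≈-0.6506)
After 6 (thin lens f=-35): x=951/145 (≈6.5586) theta=-7052/15225 (≈-0.4632)
After 7 (propagate distance d=27 (to screen)): x=-30183/5075 (≈-5.9474) theta=-7052/15225 (≈-0.4632)
|theta_initial|=0.4000 |theta_final|=7052/15225 (≈0.4632) -> increased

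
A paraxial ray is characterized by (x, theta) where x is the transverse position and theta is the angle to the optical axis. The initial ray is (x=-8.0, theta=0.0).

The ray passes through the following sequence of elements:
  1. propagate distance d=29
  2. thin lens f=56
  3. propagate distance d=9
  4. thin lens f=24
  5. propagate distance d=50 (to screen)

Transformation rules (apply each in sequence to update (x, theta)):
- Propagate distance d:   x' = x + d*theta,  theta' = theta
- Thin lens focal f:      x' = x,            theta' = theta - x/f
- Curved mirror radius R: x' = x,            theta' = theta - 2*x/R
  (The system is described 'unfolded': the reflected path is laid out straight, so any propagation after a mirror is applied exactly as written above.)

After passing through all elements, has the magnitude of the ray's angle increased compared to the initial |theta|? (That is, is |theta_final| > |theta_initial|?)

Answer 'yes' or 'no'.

Answer: yes

Derivation:
Initial: x=-8.0000 theta=0.0000
After 1 (propagate distance d=29): x=-8.0000 theta=0.0000
After 2 (thin lens f=56): x=-8.0000 theta=1/7 (≈0.1429)
After 3 (propagate distance d=9): x=-47/7 (≈-6.7143) theta=1/7 (≈0.1429)
After 4 (thin lens f=24): x=-47/7 (≈-6.7143) theta=71/168 (≈0.4226)
After 5 (propagate distance d=50 (to screen)): x=173/12 (≈14.4167) theta=71/168 (≈0.4226)
|theta_initial|=0.0000 |theta_final|=71/168 (≈0.4226) -> increased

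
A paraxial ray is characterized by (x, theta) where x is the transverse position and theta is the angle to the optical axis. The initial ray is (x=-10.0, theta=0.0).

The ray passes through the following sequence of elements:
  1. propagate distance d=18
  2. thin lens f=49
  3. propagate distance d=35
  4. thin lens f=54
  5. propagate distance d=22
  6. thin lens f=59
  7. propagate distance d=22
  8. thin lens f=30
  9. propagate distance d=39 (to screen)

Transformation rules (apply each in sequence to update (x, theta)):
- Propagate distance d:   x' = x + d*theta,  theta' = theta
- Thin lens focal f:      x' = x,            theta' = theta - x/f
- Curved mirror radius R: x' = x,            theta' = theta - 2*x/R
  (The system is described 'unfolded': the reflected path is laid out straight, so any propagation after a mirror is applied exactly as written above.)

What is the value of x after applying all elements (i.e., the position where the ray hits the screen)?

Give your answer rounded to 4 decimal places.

Answer: 5.9517

Derivation:
Initial: x=-10.0000 theta=0.0000
After 1 (propagate distance d=18): x=-10.0000 theta=0.0000
After 2 (thin lens f=49): x=-10.0000 theta=10/49 (≈0.2041)
After 3 (propagate distance d=35): x=-20/7 (≈-2.8571) theta=10/49 (≈0.2041)
After 4 (thin lens f=54): x=-20/7 (≈-2.8571) theta=340/1323 (≈0.2570)
After 5 (propagate distance d=22): x=3700/1323 (≈2.7967) theta=340/1323 (≈0.2570)
After 6 (thin lens f=59): x=3700/1323 (≈2.7967) theta=16360/78057 (≈0.2096)
After 7 (propagate distance d=22): x=192740/26019 (≈7.4077) theta=16360/78057 (≈0.2096)
After 8 (thin lens f=30): x=192740/26019 (≈7.4077) theta=-2914/78057 (≈-0.0373)
After 9 (propagate distance d=39 (to screen)): x=154858/26019 (≈5.9517) theta=-2914/78057 (≈-0.0373)
Rounded to 4 decimal places: x = 5.9517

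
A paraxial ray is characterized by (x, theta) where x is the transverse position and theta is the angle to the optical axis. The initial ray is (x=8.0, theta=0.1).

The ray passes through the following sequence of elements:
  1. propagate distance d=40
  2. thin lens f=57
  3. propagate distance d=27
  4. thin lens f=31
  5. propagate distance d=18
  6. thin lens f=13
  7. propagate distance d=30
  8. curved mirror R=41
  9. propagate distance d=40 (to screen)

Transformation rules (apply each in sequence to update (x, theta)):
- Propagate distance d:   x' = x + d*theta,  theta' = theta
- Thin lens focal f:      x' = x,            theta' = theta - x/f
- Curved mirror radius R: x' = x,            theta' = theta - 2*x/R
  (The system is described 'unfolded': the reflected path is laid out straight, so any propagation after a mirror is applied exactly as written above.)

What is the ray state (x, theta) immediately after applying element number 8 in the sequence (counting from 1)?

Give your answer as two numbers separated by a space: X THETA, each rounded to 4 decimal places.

Answer: -14.3833 0.1625

Derivation:
Initial: x=8.0000 theta=0.1000
After 1 (propagate distance d=40): x=12.0000 theta=0.1000
After 2 (thin lens f=57): x=12.0000 theta=-21/190 (≈-0.1105)
After 3 (propagate distance d=27): x=1713/190 (≈9.0158) theta=-21/190 (≈-0.1105)
After 4 (thin lens f=31): x=1713/190 (≈9.0158) theta=-1182/2945 (≈-0.4014)
After 5 (propagate distance d=18): x=10551/5890 (≈1.7913) theta=-1182/2945 (≈-0.4014)
After 6 (thin lens f=13): x=10551/5890 (≈1.7913) theta=-41283/76570 (≈-0.5392)
After 7 (propagate distance d=30): x=-1101327/76570 (≈-14.3833) theta=-41283/76570 (≈-0.5392)
After 8 (curved mirror R=41): x=-1101327/76570 (≈-14.3833) theta=510051/3139370 (≈0.1625)
Rounded to 4 decimal places: x = -14.3833, theta = 0.1625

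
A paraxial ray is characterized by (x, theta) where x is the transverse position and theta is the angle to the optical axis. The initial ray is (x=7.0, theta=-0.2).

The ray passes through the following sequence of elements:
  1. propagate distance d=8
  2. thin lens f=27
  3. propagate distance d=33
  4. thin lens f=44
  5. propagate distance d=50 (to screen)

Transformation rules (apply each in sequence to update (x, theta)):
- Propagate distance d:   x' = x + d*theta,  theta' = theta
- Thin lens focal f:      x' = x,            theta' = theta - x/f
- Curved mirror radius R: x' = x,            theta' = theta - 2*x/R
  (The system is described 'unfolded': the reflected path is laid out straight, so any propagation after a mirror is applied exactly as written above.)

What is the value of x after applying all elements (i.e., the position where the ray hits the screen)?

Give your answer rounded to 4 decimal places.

Initial: x=7.0000 theta=-0.2000
After 1 (propagate distance d=8): x=5.4000 theta=-0.2000
After 2 (thin lens f=27): x=5.4000 theta=-0.4000
After 3 (propagate distance d=33): x=-7.8000 theta=-0.4000
After 4 (thin lens f=44): x=-7.8000 theta=-49/220 (≈-0.2227)
After 5 (propagate distance d=50 (to screen)): x=-2083/110 (≈-18.9364) theta=-49/220 (≈-0.2227)
Rounded to 4 decimal places: x = -18.9364

Answer: -18.9364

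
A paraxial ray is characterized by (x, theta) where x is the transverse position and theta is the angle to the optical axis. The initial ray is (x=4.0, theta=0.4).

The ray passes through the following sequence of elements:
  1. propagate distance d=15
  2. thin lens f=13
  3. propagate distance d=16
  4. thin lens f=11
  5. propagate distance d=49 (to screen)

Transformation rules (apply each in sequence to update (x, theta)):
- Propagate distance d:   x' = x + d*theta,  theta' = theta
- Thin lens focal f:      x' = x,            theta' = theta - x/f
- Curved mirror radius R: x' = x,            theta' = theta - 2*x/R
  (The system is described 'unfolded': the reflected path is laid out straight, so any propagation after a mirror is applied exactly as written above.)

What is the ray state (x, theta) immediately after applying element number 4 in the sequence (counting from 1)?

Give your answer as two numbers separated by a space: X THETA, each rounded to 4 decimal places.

Answer: 4.0923 -0.7413

Derivation:
Initial: x=4.0000 theta=0.4000
After 1 (propagate distance d=15): x=10.0000 theta=0.4000
After 2 (thin lens f=13): x=10.0000 theta=-24/65 (≈-0.3692)
After 3 (propagate distance d=16): x=266/65 (≈4.0923) theta=-24/65 (≈-0.3692)
After 4 (thin lens f=11): x=266/65 (≈4.0923) theta=-106/143 (≈-0.7413)
Rounded to 4 decimal places: x = 4.0923, theta = -0.7413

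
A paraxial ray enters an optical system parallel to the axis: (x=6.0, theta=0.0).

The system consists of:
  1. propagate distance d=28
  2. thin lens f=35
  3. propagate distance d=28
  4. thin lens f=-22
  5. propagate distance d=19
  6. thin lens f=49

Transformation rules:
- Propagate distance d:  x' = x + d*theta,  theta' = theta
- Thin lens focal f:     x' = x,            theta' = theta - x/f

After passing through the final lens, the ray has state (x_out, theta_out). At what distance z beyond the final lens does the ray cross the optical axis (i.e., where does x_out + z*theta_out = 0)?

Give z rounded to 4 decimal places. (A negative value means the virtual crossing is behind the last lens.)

Answer: -10.6275

Derivation:
Initial: x=6.0000 theta=0.0000
After 1 (propagate distance d=28): x=6.0000 theta=0.0000
After 2 (thin lens f=35): x=6.0000 theta=-6/35 (≈-0.1714)
After 3 (propagate distance d=28): x=1.2000 theta=-6/35 (≈-0.1714)
After 4 (thin lens f=-22): x=1.2000 theta=-9/77 (≈-0.1169)
After 5 (propagate distance d=19): x=-393/385 (≈-1.0208) theta=-9/77 (≈-0.1169)
After 6 (thin lens f=49): x=-393/385 (≈-1.0208) theta=-1812/18865 (≈-0.0961)
z_focus = -x_out/theta_out = -(-393/385)/(-1812/18865) = -6419/604 ≈ -10.6275
Rounded to 4 decimal places: z = -10.6275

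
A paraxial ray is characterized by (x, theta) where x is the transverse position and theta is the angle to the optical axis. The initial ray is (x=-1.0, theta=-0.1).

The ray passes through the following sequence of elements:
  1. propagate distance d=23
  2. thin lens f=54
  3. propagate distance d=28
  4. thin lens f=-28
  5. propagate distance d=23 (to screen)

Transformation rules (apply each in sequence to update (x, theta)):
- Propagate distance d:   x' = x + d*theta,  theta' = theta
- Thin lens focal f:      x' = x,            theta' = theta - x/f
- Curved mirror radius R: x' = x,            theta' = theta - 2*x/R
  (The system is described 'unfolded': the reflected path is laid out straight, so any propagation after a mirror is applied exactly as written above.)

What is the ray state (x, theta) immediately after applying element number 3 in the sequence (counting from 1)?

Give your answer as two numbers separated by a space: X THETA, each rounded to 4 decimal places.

Answer: -4.3889 -0.0389

Derivation:
Initial: x=-1.0000 theta=-0.1000
After 1 (propagate distance d=23): x=-3.3000 theta=-0.1000
After 2 (thin lens f=54): x=-3.3000 theta=-7/180 (≈-0.0389)
After 3 (propagate distance d=28): x=-79/18 (≈-4.3889) theta=-7/180 (≈-0.0389)
Rounded to 4 decimal places: x = -4.3889, theta = -0.0389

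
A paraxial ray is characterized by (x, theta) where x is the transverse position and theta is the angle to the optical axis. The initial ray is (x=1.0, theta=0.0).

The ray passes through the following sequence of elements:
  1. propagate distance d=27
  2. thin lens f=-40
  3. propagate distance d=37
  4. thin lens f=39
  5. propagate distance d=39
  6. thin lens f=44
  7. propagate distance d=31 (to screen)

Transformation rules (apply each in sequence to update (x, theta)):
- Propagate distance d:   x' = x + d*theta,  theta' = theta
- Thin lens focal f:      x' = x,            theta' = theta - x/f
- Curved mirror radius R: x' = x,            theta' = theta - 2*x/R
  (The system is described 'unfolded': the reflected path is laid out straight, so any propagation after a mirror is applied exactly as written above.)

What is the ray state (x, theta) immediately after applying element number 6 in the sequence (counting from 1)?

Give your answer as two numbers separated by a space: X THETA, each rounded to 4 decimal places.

Initial: x=1.0000 theta=0.0000
After 1 (propagate distance d=27): x=1.0000 theta=0.0000
After 2 (thin lens f=-40): x=1.0000 theta=0.0250
After 3 (propagate distance d=37): x=1.9250 theta=0.0250
After 4 (thin lens f=39): x=1.9250 theta=-19/780 (≈-0.0244)
After 5 (propagate distance d=39): x=0.9750 theta=-19/780 (≈-0.0244)
After 6 (thin lens f=44): x=0.9750 theta=-3193/68640 (≈-0.0465)
Rounded to 4 decimal places: x = 0.9750, theta = -0.0465

Answer: 0.9750 -0.0465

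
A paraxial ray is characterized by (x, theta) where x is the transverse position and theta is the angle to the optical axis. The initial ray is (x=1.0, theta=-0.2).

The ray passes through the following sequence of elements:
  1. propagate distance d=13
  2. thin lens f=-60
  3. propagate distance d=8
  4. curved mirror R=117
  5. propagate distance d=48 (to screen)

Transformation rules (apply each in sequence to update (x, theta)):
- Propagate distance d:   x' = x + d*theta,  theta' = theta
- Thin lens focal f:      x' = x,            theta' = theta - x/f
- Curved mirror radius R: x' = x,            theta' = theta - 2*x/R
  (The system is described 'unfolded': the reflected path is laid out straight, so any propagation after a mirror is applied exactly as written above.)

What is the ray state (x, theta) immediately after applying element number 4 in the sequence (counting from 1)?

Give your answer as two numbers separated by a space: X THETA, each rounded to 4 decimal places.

Answer: -3.4133 -0.1683

Derivation:
Initial: x=1.0000 theta=-0.2000
After 1 (propagate distance d=13): x=-1.6000 theta=-0.2000
After 2 (thin lens f=-60): x=-1.6000 theta=-17/75 (≈-0.2267)
After 3 (propagate distance d=8): x=-256/75 (≈-3.4133) theta=-17/75 (≈-0.2267)
After 4 (curved mirror R=117): x=-256/75 (≈-3.4133) theta=-1477/8775 (≈-0.1683)
Rounded to 4 decimal places: x = -3.4133, theta = -0.1683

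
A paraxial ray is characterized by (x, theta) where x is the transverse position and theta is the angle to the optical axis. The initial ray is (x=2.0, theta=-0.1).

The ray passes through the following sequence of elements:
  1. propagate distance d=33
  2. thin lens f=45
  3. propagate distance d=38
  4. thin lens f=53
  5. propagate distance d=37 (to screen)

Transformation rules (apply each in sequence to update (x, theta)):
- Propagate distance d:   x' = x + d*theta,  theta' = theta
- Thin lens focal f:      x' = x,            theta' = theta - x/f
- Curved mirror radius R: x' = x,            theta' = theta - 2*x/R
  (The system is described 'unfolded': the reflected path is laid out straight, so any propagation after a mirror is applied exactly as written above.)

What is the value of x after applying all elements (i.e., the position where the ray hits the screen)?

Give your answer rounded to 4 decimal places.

Answer: -3.8393

Derivation:
Initial: x=2.0000 theta=-0.1000
After 1 (propagate distance d=33): x=-1.3000 theta=-0.1000
After 2 (thin lens f=45): x=-1.3000 theta=-16/225 (≈-0.0711)
After 3 (propagate distance d=38): x=-1801/450 (≈-4.0022) theta=-16/225 (≈-0.0711)
After 4 (thin lens f=53): x=-1801/450 (≈-4.0022) theta=7/1590 (≈0.0044)
After 5 (propagate distance d=37 (to screen)): x=-45784/11925 (≈-3.8393) theta=7/1590 (≈0.0044)
Rounded to 4 decimal places: x = -3.8393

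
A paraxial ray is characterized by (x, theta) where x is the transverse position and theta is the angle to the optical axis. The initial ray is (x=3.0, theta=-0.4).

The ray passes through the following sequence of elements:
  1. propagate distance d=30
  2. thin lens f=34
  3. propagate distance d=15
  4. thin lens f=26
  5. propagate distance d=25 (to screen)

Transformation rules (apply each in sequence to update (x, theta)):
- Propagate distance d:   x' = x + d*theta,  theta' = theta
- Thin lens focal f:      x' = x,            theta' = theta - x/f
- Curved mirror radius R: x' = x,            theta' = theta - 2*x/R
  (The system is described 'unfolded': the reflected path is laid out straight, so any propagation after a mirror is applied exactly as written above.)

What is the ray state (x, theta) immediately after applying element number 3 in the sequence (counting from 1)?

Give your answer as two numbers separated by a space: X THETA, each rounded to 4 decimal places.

Initial: x=3.0000 theta=-0.4000
After 1 (propagate distance d=30): x=-9.0000 theta=-0.4000
After 2 (thin lens f=34): x=-9.0000 theta=-23/170 (≈-0.1353)
After 3 (propagate distance d=15): x=-375/34 (≈-11.0294) theta=-23/170 (≈-0.1353)
Rounded to 4 decimal places: x = -11.0294, theta = -0.1353

Answer: -11.0294 -0.1353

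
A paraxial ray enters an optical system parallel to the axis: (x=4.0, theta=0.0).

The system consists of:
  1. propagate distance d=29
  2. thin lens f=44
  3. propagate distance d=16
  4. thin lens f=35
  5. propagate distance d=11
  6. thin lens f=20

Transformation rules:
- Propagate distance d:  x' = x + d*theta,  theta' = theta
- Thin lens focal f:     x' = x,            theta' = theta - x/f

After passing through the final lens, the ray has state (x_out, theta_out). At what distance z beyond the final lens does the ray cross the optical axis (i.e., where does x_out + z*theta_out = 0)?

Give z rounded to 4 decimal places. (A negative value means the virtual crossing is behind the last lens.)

Initial: x=4.0000 theta=0.0000
After 1 (propagate distance d=29): x=4.0000 theta=0.0000
After 2 (thin lens f=44): x=4.0000 theta=-1/11 (≈-0.0909)
After 3 (propagate distance d=16): x=28/11 (≈2.5455) theta=-1/11 (≈-0.0909)
After 4 (thin lens f=35): x=28/11 (≈2.5455) theta=-9/55 (≈-0.1636)
After 5 (propagate distance d=11): x=41/55 (≈0.7455) theta=-9/55 (≈-0.1636)
After 6 (thin lens f=20): x=41/55 (≈0.7455) theta=-221/1100 (≈-0.2009)
z_focus = -x_out/theta_out = -(41/55)/(-221/1100) = 820/221 ≈ 3.7104
Rounded to 4 decimal places: z = 3.7104

Answer: 3.7104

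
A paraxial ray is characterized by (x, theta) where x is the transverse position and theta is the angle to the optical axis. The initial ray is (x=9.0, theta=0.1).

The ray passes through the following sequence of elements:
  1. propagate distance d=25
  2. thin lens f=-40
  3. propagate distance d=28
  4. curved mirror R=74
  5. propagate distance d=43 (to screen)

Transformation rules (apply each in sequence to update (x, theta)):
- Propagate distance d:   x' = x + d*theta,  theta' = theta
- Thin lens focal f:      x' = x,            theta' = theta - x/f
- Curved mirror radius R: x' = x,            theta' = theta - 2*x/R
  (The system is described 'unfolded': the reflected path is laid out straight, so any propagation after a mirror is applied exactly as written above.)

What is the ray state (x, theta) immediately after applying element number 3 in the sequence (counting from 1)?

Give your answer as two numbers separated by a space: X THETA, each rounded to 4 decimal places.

Initial: x=9.0000 theta=0.1000
After 1 (propagate distance d=25): x=11.5000 theta=0.1000
After 2 (thin lens f=-40): x=11.5000 theta=0.3875
After 3 (propagate distance d=28): x=22.3500 theta=0.3875
Rounded to 4 decimal places: x = 22.3500, theta = 0.3875

Answer: 22.3500 0.3875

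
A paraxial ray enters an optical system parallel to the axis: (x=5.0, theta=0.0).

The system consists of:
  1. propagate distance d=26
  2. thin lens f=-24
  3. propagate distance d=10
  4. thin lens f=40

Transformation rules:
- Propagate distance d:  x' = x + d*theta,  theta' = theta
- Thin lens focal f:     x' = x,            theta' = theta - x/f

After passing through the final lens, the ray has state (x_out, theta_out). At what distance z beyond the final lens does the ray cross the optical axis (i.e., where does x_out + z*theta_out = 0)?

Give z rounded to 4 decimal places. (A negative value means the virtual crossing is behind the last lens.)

Initial: x=5.0000 theta=0.0000
After 1 (propagate distance d=26): x=5.0000 theta=0.0000
After 2 (thin lens f=-24): x=5.0000 theta=5/24 (≈0.2083)
After 3 (propagate distance d=10): x=85/12 (≈7.0833) theta=5/24 (≈0.2083)
After 4 (thin lens f=40): x=85/12 (≈7.0833) theta=1/32 (≈0.0313)
z_focus = -x_out/theta_out = -(85/12)/(1/32) = -680/3 ≈ -226.6667
Rounded to 4 decimal places: z = -226.6667

Answer: -226.6667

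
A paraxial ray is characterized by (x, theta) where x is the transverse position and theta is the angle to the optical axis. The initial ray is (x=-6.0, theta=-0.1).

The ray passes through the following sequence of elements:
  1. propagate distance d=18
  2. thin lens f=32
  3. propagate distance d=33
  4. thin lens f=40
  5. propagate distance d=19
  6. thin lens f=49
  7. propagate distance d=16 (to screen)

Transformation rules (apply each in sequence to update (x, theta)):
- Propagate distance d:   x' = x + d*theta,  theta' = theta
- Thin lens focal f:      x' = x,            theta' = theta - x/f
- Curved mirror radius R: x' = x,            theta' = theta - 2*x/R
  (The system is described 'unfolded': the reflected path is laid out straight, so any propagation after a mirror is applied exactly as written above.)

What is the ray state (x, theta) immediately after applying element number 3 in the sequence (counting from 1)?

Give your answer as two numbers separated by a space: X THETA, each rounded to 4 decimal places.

Answer: -3.0563 0.1438

Derivation:
Initial: x=-6.0000 theta=-0.1000
After 1 (propagate distance d=18): x=-7.8000 theta=-0.1000
After 2 (thin lens f=32): x=-7.8000 theta=23/160 (≈0.1438)
After 3 (propagate distance d=33): x=-489/160 (≈-3.0563) theta=23/160 (≈0.1438)
Rounded to 4 decimal places: x = -3.0563, theta = 0.1438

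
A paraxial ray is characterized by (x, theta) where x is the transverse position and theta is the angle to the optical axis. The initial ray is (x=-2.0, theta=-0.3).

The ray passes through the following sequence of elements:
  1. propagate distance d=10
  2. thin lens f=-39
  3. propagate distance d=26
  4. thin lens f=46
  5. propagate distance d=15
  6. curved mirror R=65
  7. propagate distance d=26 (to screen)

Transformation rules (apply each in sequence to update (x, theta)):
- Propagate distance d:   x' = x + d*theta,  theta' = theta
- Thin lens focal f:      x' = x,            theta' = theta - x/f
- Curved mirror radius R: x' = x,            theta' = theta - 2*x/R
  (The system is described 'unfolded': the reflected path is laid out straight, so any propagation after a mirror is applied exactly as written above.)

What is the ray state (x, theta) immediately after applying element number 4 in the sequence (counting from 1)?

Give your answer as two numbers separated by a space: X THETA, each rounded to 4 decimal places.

Answer: -16.1333 -0.0775

Derivation:
Initial: x=-2.0000 theta=-0.3000
After 1 (propagate distance d=10): x=-5.0000 theta=-0.3000
After 2 (thin lens f=-39): x=-5.0000 theta=-167/390 (≈-0.4282)
After 3 (propagate distance d=26): x=-242/15 (≈-16.1333) theta=-167/390 (≈-0.4282)
After 4 (thin lens f=46): x=-242/15 (≈-16.1333) theta=-139/1794 (≈-0.0775)
Rounded to 4 decimal places: x = -16.1333, theta = -0.0775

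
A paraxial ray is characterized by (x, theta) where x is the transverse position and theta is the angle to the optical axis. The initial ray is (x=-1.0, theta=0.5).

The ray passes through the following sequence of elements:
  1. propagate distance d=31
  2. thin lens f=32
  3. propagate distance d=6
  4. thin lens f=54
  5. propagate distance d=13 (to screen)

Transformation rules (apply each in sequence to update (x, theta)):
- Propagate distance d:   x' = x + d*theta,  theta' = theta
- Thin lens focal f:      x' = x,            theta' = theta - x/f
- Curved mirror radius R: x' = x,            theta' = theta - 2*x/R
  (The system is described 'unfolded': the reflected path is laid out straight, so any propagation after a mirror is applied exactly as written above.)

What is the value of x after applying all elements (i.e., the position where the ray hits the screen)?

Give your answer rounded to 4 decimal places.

Initial: x=-1.0000 theta=0.5000
After 1 (propagate distance d=31): x=14.5000 theta=0.5000
After 2 (thin lens f=32): x=14.5000 theta=3/64 (≈0.0469)
After 3 (propagate distance d=6): x=473/32 (≈14.7813) theta=3/64 (≈0.0469)
After 4 (thin lens f=54): x=473/32 (≈14.7813) theta=-49/216 (≈-0.2269)
After 5 (propagate distance d=13 (to screen)): x=10223/864 (≈11.8322) theta=-49/216 (≈-0.2269)
Rounded to 4 decimal places: x = 11.8322

Answer: 11.8322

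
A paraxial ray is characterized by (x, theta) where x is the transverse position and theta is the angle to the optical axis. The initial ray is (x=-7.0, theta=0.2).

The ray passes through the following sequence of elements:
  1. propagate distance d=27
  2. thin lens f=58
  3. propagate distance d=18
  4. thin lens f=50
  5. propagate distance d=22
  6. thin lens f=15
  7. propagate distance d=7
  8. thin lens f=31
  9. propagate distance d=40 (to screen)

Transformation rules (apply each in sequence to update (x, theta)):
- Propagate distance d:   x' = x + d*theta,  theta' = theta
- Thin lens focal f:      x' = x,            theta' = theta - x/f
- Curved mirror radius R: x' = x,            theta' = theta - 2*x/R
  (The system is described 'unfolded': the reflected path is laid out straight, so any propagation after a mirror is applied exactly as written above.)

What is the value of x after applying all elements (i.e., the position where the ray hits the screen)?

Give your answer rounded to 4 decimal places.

Initial: x=-7.0000 theta=0.2000
After 1 (propagate distance d=27): x=-1.6000 theta=0.2000
After 2 (thin lens f=58): x=-1.6000 theta=33/145 (≈0.2276)
After 3 (propagate distance d=18): x=362/145 (≈2.4966) theta=33/145 (≈0.2276)
After 4 (thin lens f=50): x=362/145 (≈2.4966) theta=644/3625 (≈0.1777)
After 5 (propagate distance d=22): x=23218/3625 (≈6.4050) theta=644/3625 (≈0.1777)
After 6 (thin lens f=15): x=23218/3625 (≈6.4050) theta=-13558/54375 (≈-0.2493)
After 7 (propagate distance d=7): x=253364/54375 (≈4.6596) theta=-13558/54375 (≈-0.2493)
After 8 (thin lens f=31): x=253364/54375 (≈4.6596) theta=-224554/561875 (≈-0.3997)
After 9 (propagate distance d=40 (to screen)): x=-19092196/1685625 (≈-11.3265) theta=-224554/561875 (≈-0.3997)
Rounded to 4 decimal places: x = -11.3265

Answer: -11.3265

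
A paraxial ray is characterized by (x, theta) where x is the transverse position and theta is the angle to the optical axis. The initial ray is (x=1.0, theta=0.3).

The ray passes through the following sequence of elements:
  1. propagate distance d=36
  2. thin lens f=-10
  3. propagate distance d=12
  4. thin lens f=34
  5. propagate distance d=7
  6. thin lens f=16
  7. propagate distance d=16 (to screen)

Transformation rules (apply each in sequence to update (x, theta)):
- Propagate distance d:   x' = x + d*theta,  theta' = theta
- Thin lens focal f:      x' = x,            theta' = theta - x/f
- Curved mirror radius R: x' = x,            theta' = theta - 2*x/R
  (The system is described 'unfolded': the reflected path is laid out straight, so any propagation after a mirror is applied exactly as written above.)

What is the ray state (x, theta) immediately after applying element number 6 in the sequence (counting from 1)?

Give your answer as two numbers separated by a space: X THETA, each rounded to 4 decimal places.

Initial: x=1.0000 theta=0.3000
After 1 (propagate distance d=36): x=11.8000 theta=0.3000
After 2 (thin lens f=-10): x=11.8000 theta=1.4800
After 3 (propagate distance d=12): x=29.5600 theta=1.4800
After 4 (thin lens f=34): x=29.5600 theta=519/850 (≈0.6106)
After 5 (propagate distance d=7): x=28759/850 (≈33.8341) theta=519/850 (≈0.6106)
After 6 (thin lens f=16): x=28759/850 (≈33.8341) theta=-4091/2720 (≈-1.5040)
Rounded to 4 decimal places: x = 33.8341, theta = -1.5040

Answer: 33.8341 -1.5040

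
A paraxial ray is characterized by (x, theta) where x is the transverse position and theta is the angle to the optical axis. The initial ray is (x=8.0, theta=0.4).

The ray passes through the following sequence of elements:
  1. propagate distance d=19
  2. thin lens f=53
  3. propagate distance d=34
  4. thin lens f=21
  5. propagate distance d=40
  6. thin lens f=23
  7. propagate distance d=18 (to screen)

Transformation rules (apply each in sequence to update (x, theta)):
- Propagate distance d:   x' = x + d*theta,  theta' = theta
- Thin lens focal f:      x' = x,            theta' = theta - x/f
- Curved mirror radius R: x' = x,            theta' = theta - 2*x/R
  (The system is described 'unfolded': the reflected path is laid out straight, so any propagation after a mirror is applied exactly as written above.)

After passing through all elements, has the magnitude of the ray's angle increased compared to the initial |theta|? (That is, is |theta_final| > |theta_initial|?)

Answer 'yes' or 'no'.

Answer: no

Derivation:
Initial: x=8.0000 theta=0.4000
After 1 (propagate distance d=19): x=15.6000 theta=0.4000
After 2 (thin lens f=53): x=15.6000 theta=28/265 (≈0.1057)
After 3 (propagate distance d=34): x=5086/265 (≈19.1925) theta=28/265 (≈0.1057)
After 4 (thin lens f=21): x=5086/265 (≈19.1925) theta=-4498/5565 (≈-0.8083)
After 5 (propagate distance d=40): x=-73114/5565 (≈-13.1382) theta=-4498/5565 (≈-0.8083)
After 6 (thin lens f=23): x=-73114/5565 (≈-13.1382) theta=-6068/25599 (≈-0.2370)
After 7 (propagate distance d=18 (to screen)): x=-2227742/127995 (≈-17.4049) theta=-6068/25599 (≈-0.2370)
|theta_initial|=0.4000 |theta_final|=6068/25599 (≈0.2370) -> not increased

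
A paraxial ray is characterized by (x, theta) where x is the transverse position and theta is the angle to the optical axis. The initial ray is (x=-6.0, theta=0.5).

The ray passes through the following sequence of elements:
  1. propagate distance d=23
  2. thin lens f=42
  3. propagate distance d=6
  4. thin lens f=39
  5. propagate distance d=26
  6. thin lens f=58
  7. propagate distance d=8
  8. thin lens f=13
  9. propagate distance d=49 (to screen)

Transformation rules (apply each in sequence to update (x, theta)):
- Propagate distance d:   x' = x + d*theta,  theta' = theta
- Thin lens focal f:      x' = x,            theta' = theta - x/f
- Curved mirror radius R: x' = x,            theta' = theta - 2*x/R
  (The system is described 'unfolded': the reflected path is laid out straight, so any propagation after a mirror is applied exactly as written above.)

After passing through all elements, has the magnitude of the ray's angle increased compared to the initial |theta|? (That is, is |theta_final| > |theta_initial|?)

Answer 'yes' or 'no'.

Initial: x=-6.0000 theta=0.5000
After 1 (propagate distance d=23): x=5.5000 theta=0.5000
After 2 (thin lens f=42): x=5.5000 theta=31/84 (≈0.3690)
After 3 (propagate distance d=6): x=54/7 (≈7.7143) theta=31/84 (≈0.3690)
After 4 (thin lens f=39): x=54/7 (≈7.7143) theta=187/1092 (≈0.1712)
After 5 (propagate distance d=26): x=73/6 (≈12.1667) theta=187/1092 (≈0.1712)
After 6 (thin lens f=58): x=73/6 (≈12.1667) theta=-305/7917 (≈-0.0385)
After 7 (propagate distance d=8): x=62589/5278 (≈11.8585) theta=-305/7917 (≈-0.0385)
After 8 (thin lens f=13): x=62589/5278 (≈11.8585) theta=-195697/205842 (≈-0.9507)
After 9 (propagate distance d=49 (to screen)): x=-3574091/102921 (≈-34.7265) theta=-195697/205842 (≈-0.9507)
|theta_initial|=0.5000 |theta_final|=195697/205842 (≈0.9507) -> increased

Answer: yes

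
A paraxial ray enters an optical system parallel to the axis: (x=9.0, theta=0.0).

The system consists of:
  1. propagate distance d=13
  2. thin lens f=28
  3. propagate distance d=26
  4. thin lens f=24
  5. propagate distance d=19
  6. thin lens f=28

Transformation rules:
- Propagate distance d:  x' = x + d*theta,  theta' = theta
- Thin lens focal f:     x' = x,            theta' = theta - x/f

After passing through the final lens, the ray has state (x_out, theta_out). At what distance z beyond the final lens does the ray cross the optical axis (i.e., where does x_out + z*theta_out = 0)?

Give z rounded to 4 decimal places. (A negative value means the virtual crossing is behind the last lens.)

Answer: -44.2837

Derivation:
Initial: x=9.0000 theta=0.0000
After 1 (propagate distance d=13): x=9.0000 theta=0.0000
After 2 (thin lens f=28): x=9.0000 theta=-9/28 (≈-0.3214)
After 3 (propagate distance d=26): x=9/14 (≈0.6429) theta=-9/28 (≈-0.3214)
After 4 (thin lens f=24): x=9/14 (≈0.6429) theta=-39/112 (≈-0.3482)
After 5 (propagate distance d=19): x=-669/112 (≈-5.9732) theta=-39/112 (≈-0.3482)
After 6 (thin lens f=28): x=-669/112 (≈-5.9732) theta=-423/3136 (≈-0.1349)
z_focus = -x_out/theta_out = -(-669/112)/(-423/3136) = -6244/141 ≈ -44.2837
Rounded to 4 decimal places: z = -44.2837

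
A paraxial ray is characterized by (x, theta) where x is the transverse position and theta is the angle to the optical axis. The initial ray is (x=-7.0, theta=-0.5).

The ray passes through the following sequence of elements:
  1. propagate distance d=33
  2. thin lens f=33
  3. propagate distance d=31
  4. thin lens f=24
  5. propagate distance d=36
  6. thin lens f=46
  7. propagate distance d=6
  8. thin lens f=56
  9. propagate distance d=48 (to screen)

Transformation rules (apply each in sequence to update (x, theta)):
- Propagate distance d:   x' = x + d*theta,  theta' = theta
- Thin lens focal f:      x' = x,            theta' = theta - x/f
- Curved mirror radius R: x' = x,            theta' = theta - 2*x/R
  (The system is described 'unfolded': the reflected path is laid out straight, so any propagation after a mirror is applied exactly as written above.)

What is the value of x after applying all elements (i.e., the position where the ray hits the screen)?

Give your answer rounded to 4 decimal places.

Answer: 30.0180

Derivation:
Initial: x=-7.0000 theta=-0.5000
After 1 (propagate distance d=33): x=-23.5000 theta=-0.5000
After 2 (thin lens f=33): x=-23.5000 theta=7/33 (≈0.2121)
After 3 (propagate distance d=31): x=-1117/66 (≈-16.9242) theta=7/33 (≈0.2121)
After 4 (thin lens f=24): x=-1117/66 (≈-16.9242) theta=1453/1584 (≈0.9173)
After 5 (propagate distance d=36): x=2125/132 (≈16.0985) theta=1453/1584 (≈0.9173)
After 6 (thin lens f=46): x=2125/132 (≈16.0985) theta=1879/3312 (≈0.5673)
After 7 (propagate distance d=6): x=39473/2024 (≈19.5025) theta=1879/3312 (≈0.5673)
After 8 (thin lens f=56): x=39473/2024 (≈19.5025) theta=31925/145728 (≈0.2191)
After 9 (propagate distance d=48 (to screen)): x=182269/6072 (≈30.0180) theta=31925/145728 (≈0.2191)
Rounded to 4 decimal places: x = 30.0180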